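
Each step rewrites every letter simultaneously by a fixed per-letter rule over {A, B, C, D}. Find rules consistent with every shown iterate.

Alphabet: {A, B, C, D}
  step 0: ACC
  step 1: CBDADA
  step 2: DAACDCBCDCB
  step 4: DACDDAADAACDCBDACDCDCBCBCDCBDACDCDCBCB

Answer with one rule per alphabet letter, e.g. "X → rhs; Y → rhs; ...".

  step 1 ⇒ step 2: CBDADA ⇒ DA·A·CD·CB·CD·CB
    A ↦ CB
    B ↦ A
    C ↦ DA
    D ↦ CD

A->CB, B->A, C->DA, D->CD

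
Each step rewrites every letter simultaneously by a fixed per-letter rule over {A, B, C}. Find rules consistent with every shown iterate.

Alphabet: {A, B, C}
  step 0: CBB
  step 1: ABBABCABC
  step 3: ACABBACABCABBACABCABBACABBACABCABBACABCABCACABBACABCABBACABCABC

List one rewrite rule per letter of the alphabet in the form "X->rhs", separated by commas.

  step 0 ⇒ step 1: CBB ⇒ ABB·ABC·ABC
    B ↦ ABC
    C ↦ ABB
    A ↦ AC  (constrained at step 1)

A->AC, B->ABC, C->ABB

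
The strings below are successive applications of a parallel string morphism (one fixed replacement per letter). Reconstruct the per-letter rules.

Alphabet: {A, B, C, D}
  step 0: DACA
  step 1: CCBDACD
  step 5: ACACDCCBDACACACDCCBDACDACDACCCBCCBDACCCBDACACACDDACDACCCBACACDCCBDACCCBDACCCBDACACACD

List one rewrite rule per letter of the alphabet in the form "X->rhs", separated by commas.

  step 0 ⇒ step 1: DACA ⇒ CCB·D·AC·D
    A ↦ D
    C ↦ AC
    D ↦ CCB
    B ↦ D  (constrained at step 1)

A->D, B->D, C->AC, D->CCB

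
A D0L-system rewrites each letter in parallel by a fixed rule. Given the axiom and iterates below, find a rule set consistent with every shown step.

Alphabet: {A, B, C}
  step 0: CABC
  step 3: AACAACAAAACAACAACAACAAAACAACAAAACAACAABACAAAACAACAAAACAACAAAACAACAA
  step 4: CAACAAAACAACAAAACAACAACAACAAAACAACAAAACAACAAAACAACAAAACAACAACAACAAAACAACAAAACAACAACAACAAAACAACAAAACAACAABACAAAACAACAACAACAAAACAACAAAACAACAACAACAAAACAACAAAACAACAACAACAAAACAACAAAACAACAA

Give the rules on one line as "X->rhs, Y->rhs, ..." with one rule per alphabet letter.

  step 3 ⇒ step 4: AACAACAAAACAACAACAACAAAACAACAAAACAACAABACAAAACAACAAAACAACAAAACAACAA ⇒ CAA·CAA·AA·CAA·CAA·AA·CAA·CAA·CAA·CAA·AA·CAA·CAA·AA·CAA·CAA·AA·CAA·CAA·AA·CAA·CAA·CAA·CAA·AA·CAA·CAA·AA·CAA·CAA·CAA·CAA·AA·CAA·CAA·AA·CAA·CAA·BA·CAA·AA·CAA·CAA·CAA·CAA·AA·CAA·CAA·AA·CAA·CAA·CAA·CAA·AA·CAA·CAA·AA·CAA·CAA·CAA·CAA·AA·CAA·CAA·AA·CAA·CAA
    A ↦ CAA
    B ↦ BA
    C ↦ AA

A->CAA, B->BA, C->AA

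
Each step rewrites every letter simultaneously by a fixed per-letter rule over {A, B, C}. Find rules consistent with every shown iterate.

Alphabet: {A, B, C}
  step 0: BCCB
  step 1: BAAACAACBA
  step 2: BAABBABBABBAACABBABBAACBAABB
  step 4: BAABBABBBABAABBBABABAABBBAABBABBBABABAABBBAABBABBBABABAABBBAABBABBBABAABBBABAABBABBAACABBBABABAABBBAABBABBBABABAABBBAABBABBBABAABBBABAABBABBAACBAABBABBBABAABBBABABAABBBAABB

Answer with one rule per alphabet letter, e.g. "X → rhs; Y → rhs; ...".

A->ABB, B->BA, C->AAC

  step 1 ⇒ step 2: BAAACAACBA ⇒ BA·ABB·ABB·ABB·AAC·ABB·ABB·AAC·BA·ABB
    A ↦ ABB
    B ↦ BA
    C ↦ AAC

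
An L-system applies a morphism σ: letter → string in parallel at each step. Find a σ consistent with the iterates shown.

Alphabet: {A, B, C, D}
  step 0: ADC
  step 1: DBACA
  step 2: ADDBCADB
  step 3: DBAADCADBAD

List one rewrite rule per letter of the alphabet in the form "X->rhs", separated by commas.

  step 2 ⇒ step 3: ADDBCADB ⇒ DB·A·A·D·CA·DB·A·D
    A ↦ DB
    B ↦ D
    C ↦ CA
    D ↦ A

A->DB, B->D, C->CA, D->A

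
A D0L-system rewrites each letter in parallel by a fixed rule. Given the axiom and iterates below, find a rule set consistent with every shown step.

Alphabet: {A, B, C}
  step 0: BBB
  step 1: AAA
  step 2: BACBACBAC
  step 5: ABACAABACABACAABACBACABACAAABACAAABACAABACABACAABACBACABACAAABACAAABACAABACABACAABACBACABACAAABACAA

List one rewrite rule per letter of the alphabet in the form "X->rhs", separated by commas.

A->BAC, B->A, C->AA

  step 1 ⇒ step 2: AAA ⇒ BAC·BAC·BAC
    A ↦ BAC
  step 0 ⇒ step 1: BBB ⇒ A·A·A
    B ↦ A
    C ↦ AA  (constrained at step 2)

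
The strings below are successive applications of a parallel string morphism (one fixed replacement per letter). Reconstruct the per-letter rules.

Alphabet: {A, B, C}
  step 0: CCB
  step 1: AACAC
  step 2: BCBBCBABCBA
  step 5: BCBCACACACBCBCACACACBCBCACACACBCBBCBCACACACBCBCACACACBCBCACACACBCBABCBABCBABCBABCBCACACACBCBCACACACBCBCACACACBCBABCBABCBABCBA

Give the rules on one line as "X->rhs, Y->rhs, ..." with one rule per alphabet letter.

  step 1 ⇒ step 2: AACAC ⇒ BCB·BCB·A·BCB·A
    A ↦ BCB
    C ↦ A
  step 0 ⇒ step 1: CCB ⇒ A·A·CAC
    B ↦ CAC

A->BCB, B->CAC, C->A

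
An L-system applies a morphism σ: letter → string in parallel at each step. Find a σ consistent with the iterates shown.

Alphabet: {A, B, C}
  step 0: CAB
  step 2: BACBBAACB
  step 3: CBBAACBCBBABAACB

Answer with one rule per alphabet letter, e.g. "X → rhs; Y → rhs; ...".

  step 2 ⇒ step 3: BACBBAACB ⇒ CB·BA·A·CB·CB·BA·BA·A·CB
    A ↦ BA
    B ↦ CB
    C ↦ A

A->BA, B->CB, C->A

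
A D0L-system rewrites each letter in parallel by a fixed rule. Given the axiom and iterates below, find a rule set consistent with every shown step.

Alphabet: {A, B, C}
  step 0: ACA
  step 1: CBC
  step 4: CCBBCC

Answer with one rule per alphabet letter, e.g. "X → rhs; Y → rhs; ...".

A->C, B->AA, C->B

  step 0 ⇒ step 1: ACA ⇒ C·B·C
    A ↦ C
    C ↦ B
    B ↦ AA  (constrained at step 1)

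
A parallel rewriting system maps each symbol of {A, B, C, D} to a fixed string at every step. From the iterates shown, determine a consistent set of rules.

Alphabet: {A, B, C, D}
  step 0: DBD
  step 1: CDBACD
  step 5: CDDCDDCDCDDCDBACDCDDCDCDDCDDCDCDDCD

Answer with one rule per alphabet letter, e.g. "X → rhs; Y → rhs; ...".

  step 0 ⇒ step 1: DBD ⇒ CD·BA·CD
    B ↦ BA
    D ↦ CD
    A ↦ C  (constrained at step 1)
    C ↦ D  (constrained at step 1)

A->C, B->BA, C->D, D->CD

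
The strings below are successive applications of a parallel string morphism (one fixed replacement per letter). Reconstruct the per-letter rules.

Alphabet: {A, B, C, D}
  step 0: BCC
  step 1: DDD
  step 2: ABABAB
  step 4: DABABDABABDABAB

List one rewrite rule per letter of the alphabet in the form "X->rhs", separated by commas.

  step 1 ⇒ step 2: DDD ⇒ AB·AB·AB
    D ↦ AB
    A ↦ CD  (constrained at step 2)
  step 0 ⇒ step 1: BCC ⇒ D·D·D
    B ↦ D
  step 0 ⇒ step 1: BCC ⇒ D·D·D
    C ↦ D

A->CD, B->D, C->D, D->AB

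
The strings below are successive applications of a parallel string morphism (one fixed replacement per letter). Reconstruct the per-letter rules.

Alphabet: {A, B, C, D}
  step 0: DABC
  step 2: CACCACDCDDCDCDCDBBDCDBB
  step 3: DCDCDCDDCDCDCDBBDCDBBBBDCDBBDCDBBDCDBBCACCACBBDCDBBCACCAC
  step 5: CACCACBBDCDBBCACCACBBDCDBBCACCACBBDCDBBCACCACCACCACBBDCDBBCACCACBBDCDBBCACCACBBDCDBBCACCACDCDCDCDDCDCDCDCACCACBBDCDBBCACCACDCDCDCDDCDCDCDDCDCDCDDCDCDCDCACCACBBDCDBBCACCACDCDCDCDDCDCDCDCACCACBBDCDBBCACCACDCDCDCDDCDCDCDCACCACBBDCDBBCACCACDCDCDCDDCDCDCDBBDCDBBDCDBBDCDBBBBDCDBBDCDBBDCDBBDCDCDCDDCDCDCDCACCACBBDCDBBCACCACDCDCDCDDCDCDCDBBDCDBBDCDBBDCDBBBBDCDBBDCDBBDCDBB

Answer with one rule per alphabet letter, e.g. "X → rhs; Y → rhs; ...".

A->C, B->CAC, C->DCD, D->BB

  step 2 ⇒ step 3: CACCACDCDDCDCDCDBBDCDBB ⇒ DCD·C·DCD·DCD·C·DCD·BB·DCD·BB·BB·DCD·BB·DCD·BB·DCD·BB·CAC·CAC·BB·DCD·BB·CAC·CAC
    A ↦ C
    B ↦ CAC
    C ↦ DCD
    D ↦ BB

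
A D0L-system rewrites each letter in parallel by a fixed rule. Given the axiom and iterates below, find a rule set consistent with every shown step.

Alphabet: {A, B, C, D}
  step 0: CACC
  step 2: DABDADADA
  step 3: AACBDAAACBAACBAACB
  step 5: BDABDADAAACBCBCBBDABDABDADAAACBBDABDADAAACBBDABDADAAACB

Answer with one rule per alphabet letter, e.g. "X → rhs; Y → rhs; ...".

  step 2 ⇒ step 3: DABDADADA ⇒ AA·CB·DA·AA·CB·AA·CB·AA·CB
    A ↦ CB
    B ↦ DA
    D ↦ AA
    C ↦ B  (constrained at step 0)

A->CB, B->DA, C->B, D->AA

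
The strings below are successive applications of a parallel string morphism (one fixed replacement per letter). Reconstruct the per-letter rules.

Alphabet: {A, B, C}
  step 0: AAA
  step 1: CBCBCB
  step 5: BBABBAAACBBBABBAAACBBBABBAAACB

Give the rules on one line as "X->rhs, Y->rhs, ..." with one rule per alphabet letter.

A->CB, B->A, C->BB

  step 0 ⇒ step 1: AAA ⇒ CB·CB·CB
    A ↦ CB
    B ↦ A  (constrained at step 1)
    C ↦ BB  (constrained at step 1)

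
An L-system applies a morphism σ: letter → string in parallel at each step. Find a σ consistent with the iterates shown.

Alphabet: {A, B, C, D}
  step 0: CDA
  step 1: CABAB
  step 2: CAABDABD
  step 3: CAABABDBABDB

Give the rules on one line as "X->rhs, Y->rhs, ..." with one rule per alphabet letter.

  step 2 ⇒ step 3: CAABDABD ⇒ CA·AB·AB·D·B·AB·D·B
    A ↦ AB
    B ↦ D
    C ↦ CA
    D ↦ B

A->AB, B->D, C->CA, D->B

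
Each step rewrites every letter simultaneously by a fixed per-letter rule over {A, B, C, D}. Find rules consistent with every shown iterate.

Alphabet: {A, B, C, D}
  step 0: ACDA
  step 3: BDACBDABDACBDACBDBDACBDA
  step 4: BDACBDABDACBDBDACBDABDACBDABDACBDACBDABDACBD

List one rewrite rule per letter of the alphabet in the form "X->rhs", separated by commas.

A->BD, B->BD, C->A, D->AC

  step 3 ⇒ step 4: BDACBDABDACBDACBDBDACBDA ⇒ BD·AC·BD·A·BD·AC·BD·BD·AC·BD·A·BD·AC·BD·A·BD·AC·BD·AC·BD·A·BD·AC·BD
    A ↦ BD
    B ↦ BD
    C ↦ A
    D ↦ AC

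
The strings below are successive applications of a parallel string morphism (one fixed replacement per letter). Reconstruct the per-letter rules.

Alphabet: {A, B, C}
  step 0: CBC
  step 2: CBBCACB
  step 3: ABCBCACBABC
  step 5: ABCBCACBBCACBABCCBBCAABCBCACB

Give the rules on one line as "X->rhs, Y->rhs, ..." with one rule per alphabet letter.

A->CB, B->BC, C->A

  step 2 ⇒ step 3: CBBCACB ⇒ A·BC·BC·A·CB·A·BC
    A ↦ CB
    B ↦ BC
    C ↦ A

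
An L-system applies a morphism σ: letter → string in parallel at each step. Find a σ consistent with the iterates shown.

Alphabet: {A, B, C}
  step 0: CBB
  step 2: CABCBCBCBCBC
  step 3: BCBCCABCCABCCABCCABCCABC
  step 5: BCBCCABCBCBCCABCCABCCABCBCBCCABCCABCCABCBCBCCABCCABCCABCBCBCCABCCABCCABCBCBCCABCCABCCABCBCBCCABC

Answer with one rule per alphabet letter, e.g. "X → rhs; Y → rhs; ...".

  step 2 ⇒ step 3: CABCBCBCBCBC ⇒ BC·BC·CA·BC·CA·BC·CA·BC·CA·BC·CA·BC
    A ↦ BC
    B ↦ CA
    C ↦ BC

A->BC, B->CA, C->BC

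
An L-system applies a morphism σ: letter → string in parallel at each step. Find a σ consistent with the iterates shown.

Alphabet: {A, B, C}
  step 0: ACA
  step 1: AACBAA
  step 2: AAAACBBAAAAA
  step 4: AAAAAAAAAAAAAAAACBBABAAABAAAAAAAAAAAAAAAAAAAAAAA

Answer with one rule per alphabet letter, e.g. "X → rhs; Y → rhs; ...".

  step 1 ⇒ step 2: AACBAA ⇒ AA·AA·CB·BA·AA·AA
    A ↦ AA
    B ↦ BA
    C ↦ CB

A->AA, B->BA, C->CB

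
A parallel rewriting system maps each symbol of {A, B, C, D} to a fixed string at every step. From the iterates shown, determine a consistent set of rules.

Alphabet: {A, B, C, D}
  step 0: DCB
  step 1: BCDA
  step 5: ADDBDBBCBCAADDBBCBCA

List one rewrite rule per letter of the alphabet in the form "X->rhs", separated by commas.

  step 0 ⇒ step 1: DCB ⇒ BC·D·A
    B ↦ A
    C ↦ D
    D ↦ BC
    A ↦ DB  (constrained at step 1)

A->DB, B->A, C->D, D->BC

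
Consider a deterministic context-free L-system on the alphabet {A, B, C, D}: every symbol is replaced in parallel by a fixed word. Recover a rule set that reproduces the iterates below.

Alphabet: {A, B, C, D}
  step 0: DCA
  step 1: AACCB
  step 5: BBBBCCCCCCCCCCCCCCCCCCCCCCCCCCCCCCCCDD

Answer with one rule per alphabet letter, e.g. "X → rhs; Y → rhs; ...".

A->B, B->D, C->CC, D->AA

  step 0 ⇒ step 1: DCA ⇒ AA·CC·B
    A ↦ B
    C ↦ CC
    D ↦ AA
    B ↦ D  (constrained at step 1)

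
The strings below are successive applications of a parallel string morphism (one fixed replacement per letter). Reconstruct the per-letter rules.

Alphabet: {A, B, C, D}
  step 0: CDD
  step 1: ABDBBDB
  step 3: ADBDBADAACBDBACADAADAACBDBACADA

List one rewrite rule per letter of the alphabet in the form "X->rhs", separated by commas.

A->AD, B->AC, C->A, D->BDB

  step 0 ⇒ step 1: CDD ⇒ A·BDB·BDB
    C ↦ A
    D ↦ BDB
    A ↦ AD  (constrained at step 1)
    B ↦ AC  (constrained at step 1)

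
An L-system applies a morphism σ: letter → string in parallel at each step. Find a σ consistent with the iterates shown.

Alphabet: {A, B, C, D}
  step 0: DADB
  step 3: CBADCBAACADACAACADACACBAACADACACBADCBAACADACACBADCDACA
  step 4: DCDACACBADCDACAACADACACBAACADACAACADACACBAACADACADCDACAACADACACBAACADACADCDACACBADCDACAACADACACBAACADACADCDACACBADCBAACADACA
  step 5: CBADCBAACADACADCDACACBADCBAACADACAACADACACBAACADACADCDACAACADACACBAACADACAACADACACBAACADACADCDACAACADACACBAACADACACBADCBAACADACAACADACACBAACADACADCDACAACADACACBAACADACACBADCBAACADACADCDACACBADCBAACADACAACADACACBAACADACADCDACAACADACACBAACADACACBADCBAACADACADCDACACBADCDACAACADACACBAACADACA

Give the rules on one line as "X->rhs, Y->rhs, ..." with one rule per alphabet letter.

A->ACA, B->CD, C->D, D->CBA

  step 4 ⇒ step 5: DCDACACBADCDACAACADACACBAACADACAACADACACBAACADACADCDACAACADACACBAACADACADCDACACBADCDACAACADACACBAACADACADCDACACBADCBAACADACA ⇒ CBA·D·CBA·ACA·D·ACA·D·CD·ACA·CBA·D·CBA·ACA·D·ACA·ACA·D·ACA·CBA·ACA·D·ACA·D·CD·ACA·ACA·D·ACA·CBA·ACA·D·ACA·ACA·D·ACA·CBA·ACA·D·ACA·D·CD·ACA·ACA·D·ACA·CBA·ACA·D·ACA·CBA·D·CBA·ACA·D·ACA·ACA·D·ACA·CBA·ACA·D·ACA·D·CD·ACA·ACA·D·ACA·CBA·ACA·D·ACA·CBA·D·CBA·ACA·D·ACA·D·CD·ACA·CBA·D·CBA·ACA·D·ACA·ACA·D·ACA·CBA·ACA·D·ACA·D·CD·ACA·ACA·D·ACA·CBA·ACA·D·ACA·CBA·D·CBA·ACA·D·ACA·D·CD·ACA·CBA·D·CD·ACA·ACA·D·ACA·CBA·ACA·D·ACA
    A ↦ ACA
    B ↦ CD
    C ↦ D
    D ↦ CBA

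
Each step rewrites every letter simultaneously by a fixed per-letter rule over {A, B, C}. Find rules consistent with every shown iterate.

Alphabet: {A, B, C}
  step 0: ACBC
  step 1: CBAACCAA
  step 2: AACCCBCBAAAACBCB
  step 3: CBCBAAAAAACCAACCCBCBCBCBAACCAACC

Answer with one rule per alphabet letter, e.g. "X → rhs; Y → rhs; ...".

A->CB, B->CC, C->AA

  step 2 ⇒ step 3: AACCCBCBAAAACBCB ⇒ CB·CB·AA·AA·AA·CC·AA·CC·CB·CB·CB·CB·AA·CC·AA·CC
    A ↦ CB
    B ↦ CC
    C ↦ AA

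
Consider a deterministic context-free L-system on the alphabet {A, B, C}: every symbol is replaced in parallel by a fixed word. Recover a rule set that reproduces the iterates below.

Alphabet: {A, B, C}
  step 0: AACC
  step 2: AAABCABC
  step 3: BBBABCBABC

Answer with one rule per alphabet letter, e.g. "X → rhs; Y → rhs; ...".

  step 2 ⇒ step 3: AAABCABC ⇒ B·B·B·A·BC·B·A·BC
    A ↦ B
    B ↦ A
    C ↦ BC

A->B, B->A, C->BC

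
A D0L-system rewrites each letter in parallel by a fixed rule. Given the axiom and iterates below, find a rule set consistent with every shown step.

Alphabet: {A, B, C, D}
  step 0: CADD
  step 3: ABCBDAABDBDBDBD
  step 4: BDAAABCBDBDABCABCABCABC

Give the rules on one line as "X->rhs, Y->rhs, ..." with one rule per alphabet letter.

A->BD, B->A, C->A, D->BC

  step 3 ⇒ step 4: ABCBDAABDBDBDBD ⇒ BD·A·A·A·BC·BD·BD·A·BC·A·BC·A·BC·A·BC
    A ↦ BD
    B ↦ A
    C ↦ A
    D ↦ BC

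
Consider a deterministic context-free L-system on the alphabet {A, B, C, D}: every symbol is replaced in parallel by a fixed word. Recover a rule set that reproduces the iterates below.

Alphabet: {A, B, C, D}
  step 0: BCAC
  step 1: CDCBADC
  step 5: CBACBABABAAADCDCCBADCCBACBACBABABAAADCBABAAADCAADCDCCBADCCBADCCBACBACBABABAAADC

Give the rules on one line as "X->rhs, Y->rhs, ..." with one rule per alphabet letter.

  step 0 ⇒ step 1: BCAC ⇒ C·DC·BA·DC
    A ↦ BA
    B ↦ C
    C ↦ DC
    D ↦ AA  (constrained at step 1)

A->BA, B->C, C->DC, D->AA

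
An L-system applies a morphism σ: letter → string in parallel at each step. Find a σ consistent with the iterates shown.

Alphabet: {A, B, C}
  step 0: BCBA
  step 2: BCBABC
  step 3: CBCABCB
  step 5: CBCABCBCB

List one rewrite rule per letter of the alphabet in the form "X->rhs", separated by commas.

  step 2 ⇒ step 3: BCBABC ⇒ C·B·C·AB·C·B
    A ↦ AB
    B ↦ C
    C ↦ B

A->AB, B->C, C->B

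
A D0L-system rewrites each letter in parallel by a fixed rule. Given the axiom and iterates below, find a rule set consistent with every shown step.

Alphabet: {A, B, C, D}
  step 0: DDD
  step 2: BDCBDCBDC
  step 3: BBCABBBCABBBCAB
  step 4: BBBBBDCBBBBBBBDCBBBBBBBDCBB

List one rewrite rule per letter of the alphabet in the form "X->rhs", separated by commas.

A->DC, B->BB, C->B, D->CA

  step 3 ⇒ step 4: BBCABBBCABBBCAB ⇒ BB·BB·B·DC·BB·BB·BB·B·DC·BB·BB·BB·B·DC·BB
    A ↦ DC
    B ↦ BB
    C ↦ B
  step 2 ⇒ step 3: BDCBDCBDC ⇒ BB·CA·B·BB·CA·B·BB·CA·B
    D ↦ CA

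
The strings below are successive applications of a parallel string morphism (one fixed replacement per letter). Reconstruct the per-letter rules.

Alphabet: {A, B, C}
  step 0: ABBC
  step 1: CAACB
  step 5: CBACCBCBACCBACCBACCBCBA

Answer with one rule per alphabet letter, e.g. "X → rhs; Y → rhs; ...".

A->C, B->A, C->CB

  step 0 ⇒ step 1: ABBC ⇒ C·A·A·CB
    A ↦ C
    B ↦ A
    C ↦ CB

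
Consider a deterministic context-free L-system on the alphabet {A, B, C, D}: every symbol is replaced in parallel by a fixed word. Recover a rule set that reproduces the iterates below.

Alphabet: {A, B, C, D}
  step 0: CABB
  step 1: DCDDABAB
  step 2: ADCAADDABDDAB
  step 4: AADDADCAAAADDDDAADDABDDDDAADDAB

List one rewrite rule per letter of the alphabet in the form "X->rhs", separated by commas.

  step 1 ⇒ step 2: DCDDABAB ⇒ A·DC·A·A·DD·AB·DD·AB
    A ↦ DD
    B ↦ AB
    C ↦ DC
    D ↦ A

A->DD, B->AB, C->DC, D->A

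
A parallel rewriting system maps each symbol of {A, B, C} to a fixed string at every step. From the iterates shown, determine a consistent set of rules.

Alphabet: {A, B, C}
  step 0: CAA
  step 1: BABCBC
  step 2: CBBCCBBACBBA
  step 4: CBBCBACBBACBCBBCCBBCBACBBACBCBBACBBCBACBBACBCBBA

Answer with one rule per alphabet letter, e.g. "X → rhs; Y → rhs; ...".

A->BC, B->CB, C->BA

  step 1 ⇒ step 2: BABCBC ⇒ CB·BC·CB·BA·CB·BA
    A ↦ BC
    B ↦ CB
    C ↦ BA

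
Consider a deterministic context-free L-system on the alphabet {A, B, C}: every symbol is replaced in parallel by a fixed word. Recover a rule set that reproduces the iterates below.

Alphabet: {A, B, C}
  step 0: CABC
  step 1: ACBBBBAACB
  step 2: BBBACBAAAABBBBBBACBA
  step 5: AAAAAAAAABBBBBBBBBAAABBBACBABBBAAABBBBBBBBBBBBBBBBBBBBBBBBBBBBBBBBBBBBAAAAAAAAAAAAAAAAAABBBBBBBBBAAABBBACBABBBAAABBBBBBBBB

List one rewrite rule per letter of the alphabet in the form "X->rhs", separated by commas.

  step 1 ⇒ step 2: ACBBBBAACB ⇒ BBB·ACB·A·A·A·A·BBB·BBB·ACB·A
    A ↦ BBB
    B ↦ A
    C ↦ ACB

A->BBB, B->A, C->ACB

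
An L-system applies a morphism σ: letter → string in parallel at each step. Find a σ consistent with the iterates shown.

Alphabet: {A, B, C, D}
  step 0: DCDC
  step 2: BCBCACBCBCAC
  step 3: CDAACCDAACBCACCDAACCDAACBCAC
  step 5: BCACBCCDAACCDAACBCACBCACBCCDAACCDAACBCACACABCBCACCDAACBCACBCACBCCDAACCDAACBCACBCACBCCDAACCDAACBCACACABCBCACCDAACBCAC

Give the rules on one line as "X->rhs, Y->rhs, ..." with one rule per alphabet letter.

A->BC, B->CDA, C->AC, D->A

  step 2 ⇒ step 3: BCBCACBCBCAC ⇒ CDA·AC·CDA·AC·BC·AC·CDA·AC·CDA·AC·BC·AC
    A ↦ BC
    B ↦ CDA
    C ↦ AC
    D ↦ A  (constrained at step 0)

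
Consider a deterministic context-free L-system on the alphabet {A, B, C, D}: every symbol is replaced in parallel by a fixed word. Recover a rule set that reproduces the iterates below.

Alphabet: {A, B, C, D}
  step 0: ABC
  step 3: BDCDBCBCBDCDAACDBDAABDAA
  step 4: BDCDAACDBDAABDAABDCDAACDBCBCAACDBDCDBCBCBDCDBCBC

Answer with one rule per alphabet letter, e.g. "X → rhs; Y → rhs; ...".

A->BC, B->BD, C->AA, D->CD

  step 3 ⇒ step 4: BDCDBCBCBDCDAACDBDAABDAA ⇒ BD·CD·AA·CD·BD·AA·BD·AA·BD·CD·AA·CD·BC·BC·AA·CD·BD·CD·BC·BC·BD·CD·BC·BC
    A ↦ BC
    B ↦ BD
    C ↦ AA
    D ↦ CD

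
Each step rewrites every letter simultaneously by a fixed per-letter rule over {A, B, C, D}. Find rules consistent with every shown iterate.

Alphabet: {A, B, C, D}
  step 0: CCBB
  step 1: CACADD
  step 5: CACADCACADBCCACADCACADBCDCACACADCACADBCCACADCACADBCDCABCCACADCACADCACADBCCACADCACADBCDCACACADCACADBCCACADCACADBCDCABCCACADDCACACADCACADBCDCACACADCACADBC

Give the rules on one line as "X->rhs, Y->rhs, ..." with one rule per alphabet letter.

A->CAD, B->D, C->CA, D->BC

  step 0 ⇒ step 1: CCBB ⇒ CA·CA·D·D
    B ↦ D
    C ↦ CA
    A ↦ CAD  (constrained at step 1)
    D ↦ BC  (constrained at step 1)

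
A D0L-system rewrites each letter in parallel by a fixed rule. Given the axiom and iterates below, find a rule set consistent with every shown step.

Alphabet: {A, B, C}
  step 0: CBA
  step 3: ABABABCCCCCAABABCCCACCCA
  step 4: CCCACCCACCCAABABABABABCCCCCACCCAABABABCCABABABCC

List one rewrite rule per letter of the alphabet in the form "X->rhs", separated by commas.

  step 3 ⇒ step 4: ABABABCCCCCAABABCCCACCCA ⇒ CC·CA·CC·CA·CC·CA·AB·AB·AB·AB·AB·CC·CC·CA·CC·CA·AB·AB·AB·CC·AB·AB·AB·CC
    A ↦ CC
    B ↦ CA
    C ↦ AB

A->CC, B->CA, C->AB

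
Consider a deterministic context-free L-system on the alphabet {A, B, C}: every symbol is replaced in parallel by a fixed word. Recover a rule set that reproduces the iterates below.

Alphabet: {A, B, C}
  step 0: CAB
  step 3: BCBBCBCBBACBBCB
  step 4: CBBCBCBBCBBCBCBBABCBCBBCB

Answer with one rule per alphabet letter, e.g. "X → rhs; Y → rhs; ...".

A->BA, B->CB, C->B

  step 3 ⇒ step 4: BCBBCBCBBACBBCB ⇒ CB·B·CB·CB·B·CB·B·CB·CB·BA·B·CB·CB·B·CB
    A ↦ BA
    B ↦ CB
    C ↦ B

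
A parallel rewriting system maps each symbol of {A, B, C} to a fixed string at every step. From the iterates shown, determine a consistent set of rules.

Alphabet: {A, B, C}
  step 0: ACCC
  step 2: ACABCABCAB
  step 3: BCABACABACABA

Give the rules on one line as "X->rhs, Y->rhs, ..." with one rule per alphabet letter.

A->B, B->A, C->CA

  step 2 ⇒ step 3: ACABCABCAB ⇒ B·CA·B·A·CA·B·A·CA·B·A
    A ↦ B
    B ↦ A
    C ↦ CA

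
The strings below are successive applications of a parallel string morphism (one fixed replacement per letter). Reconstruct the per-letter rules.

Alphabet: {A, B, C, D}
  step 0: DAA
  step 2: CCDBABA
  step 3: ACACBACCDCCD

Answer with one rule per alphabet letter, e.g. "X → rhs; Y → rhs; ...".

A->D, B->CC, C->AC, D->BA

  step 2 ⇒ step 3: CCDBABA ⇒ AC·AC·BA·CC·D·CC·D
    A ↦ D
    B ↦ CC
    C ↦ AC
    D ↦ BA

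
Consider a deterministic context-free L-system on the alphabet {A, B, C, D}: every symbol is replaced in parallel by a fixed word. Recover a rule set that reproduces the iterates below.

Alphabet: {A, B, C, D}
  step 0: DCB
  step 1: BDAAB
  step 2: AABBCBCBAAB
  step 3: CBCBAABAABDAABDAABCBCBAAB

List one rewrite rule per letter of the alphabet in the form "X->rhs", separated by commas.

A->CB, B->AAB, C->D, D->B

  step 2 ⇒ step 3: AABBCBCBAAB ⇒ CB·CB·AAB·AAB·D·AAB·D·AAB·CB·CB·AAB
    A ↦ CB
    B ↦ AAB
    C ↦ D
  step 0 ⇒ step 1: DCB ⇒ B·D·AAB
    D ↦ B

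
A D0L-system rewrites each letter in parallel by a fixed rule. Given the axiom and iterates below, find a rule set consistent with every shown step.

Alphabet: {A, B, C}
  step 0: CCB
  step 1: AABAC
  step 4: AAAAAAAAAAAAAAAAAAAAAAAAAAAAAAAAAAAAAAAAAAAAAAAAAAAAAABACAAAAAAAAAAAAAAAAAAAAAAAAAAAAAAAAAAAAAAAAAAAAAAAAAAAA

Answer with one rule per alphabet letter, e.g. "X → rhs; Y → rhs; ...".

A->AAA, B->BAC, C->A

  step 0 ⇒ step 1: CCB ⇒ A·A·BAC
    B ↦ BAC
    C ↦ A
    A ↦ AAA  (constrained at step 1)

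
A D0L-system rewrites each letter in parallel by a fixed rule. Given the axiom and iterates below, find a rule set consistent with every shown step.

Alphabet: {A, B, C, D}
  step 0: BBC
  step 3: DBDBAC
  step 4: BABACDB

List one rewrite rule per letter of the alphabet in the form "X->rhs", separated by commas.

A->C, B->A, C->DB, D->B

  step 3 ⇒ step 4: DBDBAC ⇒ B·A·B·A·C·DB
    A ↦ C
    B ↦ A
    C ↦ DB
    D ↦ B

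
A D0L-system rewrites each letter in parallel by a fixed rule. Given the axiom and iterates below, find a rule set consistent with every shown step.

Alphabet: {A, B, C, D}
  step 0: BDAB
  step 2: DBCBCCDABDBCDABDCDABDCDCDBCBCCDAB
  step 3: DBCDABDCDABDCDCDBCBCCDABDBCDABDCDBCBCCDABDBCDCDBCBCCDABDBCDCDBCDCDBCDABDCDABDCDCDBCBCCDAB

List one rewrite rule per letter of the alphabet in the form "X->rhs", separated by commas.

A->BCC, B->DAB, C->DC, D->DBC

  step 2 ⇒ step 3: DBCBCCDABDBCDABDCDABDCDCDBCBCCDAB ⇒ DBC·DAB·DC·DAB·DC·DC·DBC·BCC·DAB·DBC·DAB·DC·DBC·BCC·DAB·DBC·DC·DBC·BCC·DAB·DBC·DC·DBC·DC·DBC·DAB·DC·DAB·DC·DC·DBC·BCC·DAB
    A ↦ BCC
    B ↦ DAB
    C ↦ DC
    D ↦ DBC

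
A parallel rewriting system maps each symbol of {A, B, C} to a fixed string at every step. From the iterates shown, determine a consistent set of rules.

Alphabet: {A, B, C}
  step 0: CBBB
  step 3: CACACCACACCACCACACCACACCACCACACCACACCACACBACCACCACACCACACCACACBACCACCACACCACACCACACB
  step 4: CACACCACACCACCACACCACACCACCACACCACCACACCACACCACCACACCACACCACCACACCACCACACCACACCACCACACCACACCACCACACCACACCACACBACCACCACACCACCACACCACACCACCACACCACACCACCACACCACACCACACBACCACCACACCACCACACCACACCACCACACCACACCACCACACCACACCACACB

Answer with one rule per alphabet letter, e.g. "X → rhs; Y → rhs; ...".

A->AC, B->ACB, C->CAC

  step 3 ⇒ step 4: CACACCACACCACCACACCACACCACCACACCACACCACACBACCACCACACCACACCACACBACCACCACACCACACCACACB ⇒ CAC·AC·CAC·AC·CAC·CAC·AC·CAC·AC·CAC·CAC·AC·CAC·CAC·AC·CAC·AC·CAC·CAC·AC·CAC·AC·CAC·CAC·AC·CAC·CAC·AC·CAC·AC·CAC·CAC·AC·CAC·AC·CAC·CAC·AC·CAC·AC·CAC·ACB·AC·CAC·CAC·AC·CAC·CAC·AC·CAC·AC·CAC·CAC·AC·CAC·AC·CAC·CAC·AC·CAC·AC·CAC·ACB·AC·CAC·CAC·AC·CAC·CAC·AC·CAC·AC·CAC·CAC·AC·CAC·AC·CAC·CAC·AC·CAC·AC·CAC·ACB
    A ↦ AC
    B ↦ ACB
    C ↦ CAC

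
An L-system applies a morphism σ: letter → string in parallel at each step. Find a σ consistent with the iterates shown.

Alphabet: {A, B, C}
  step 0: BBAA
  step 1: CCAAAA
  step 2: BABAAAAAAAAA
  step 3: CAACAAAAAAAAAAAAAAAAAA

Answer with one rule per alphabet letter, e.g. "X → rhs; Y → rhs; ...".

  step 2 ⇒ step 3: BABAAAAAAAAA ⇒ C·AA·C·AA·AA·AA·AA·AA·AA·AA·AA·AA
    A ↦ AA
    B ↦ C
  step 1 ⇒ step 2: CCAAAA ⇒ BA·BA·AA·AA·AA·AA
    C ↦ BA

A->AA, B->C, C->BA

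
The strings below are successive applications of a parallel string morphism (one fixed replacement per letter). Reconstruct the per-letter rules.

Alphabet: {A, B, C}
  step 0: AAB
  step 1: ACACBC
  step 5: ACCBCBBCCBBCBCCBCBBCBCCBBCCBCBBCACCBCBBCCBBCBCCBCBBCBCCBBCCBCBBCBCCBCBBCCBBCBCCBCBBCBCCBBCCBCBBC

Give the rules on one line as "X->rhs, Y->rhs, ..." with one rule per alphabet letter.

  step 0 ⇒ step 1: AAB ⇒ AC·AC·BC
    A ↦ AC
    B ↦ BC
    C ↦ CB  (constrained at step 1)

A->AC, B->BC, C->CB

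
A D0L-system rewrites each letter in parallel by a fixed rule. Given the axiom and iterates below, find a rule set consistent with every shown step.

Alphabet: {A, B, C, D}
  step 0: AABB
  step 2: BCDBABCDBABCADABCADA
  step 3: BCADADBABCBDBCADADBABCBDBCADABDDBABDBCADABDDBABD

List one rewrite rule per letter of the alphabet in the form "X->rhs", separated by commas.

  step 2 ⇒ step 3: BCDBABCDBABCADABCADA ⇒ BC·ADA·DBA·BC·BD·BC·ADA·DBA·BC·BD·BC·ADA·BD·DBA·BD·BC·ADA·BD·DBA·BD
    A ↦ BD
    B ↦ BC
    C ↦ ADA
    D ↦ DBA

A->BD, B->BC, C->ADA, D->DBA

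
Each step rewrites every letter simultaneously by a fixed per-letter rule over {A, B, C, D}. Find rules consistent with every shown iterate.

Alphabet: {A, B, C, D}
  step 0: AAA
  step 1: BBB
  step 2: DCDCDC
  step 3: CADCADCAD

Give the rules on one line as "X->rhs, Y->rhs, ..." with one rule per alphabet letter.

A->B, B->DC, C->AD, D->C

  step 2 ⇒ step 3: DCDCDC ⇒ C·AD·C·AD·C·AD
    C ↦ AD
    D ↦ C
  step 0 ⇒ step 1: AAA ⇒ B·B·B
    A ↦ B
  step 1 ⇒ step 2: BBB ⇒ DC·DC·DC
    B ↦ DC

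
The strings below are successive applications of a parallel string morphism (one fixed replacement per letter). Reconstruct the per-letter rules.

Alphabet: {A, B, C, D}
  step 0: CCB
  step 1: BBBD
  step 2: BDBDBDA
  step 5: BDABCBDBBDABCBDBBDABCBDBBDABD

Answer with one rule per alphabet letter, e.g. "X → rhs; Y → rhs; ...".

A->BC, B->BD, C->B, D->A

  step 1 ⇒ step 2: BBBD ⇒ BD·BD·BD·A
    B ↦ BD
    D ↦ A
    A ↦ BC  (constrained at step 2)
  step 0 ⇒ step 1: CCB ⇒ B·B·BD
    C ↦ B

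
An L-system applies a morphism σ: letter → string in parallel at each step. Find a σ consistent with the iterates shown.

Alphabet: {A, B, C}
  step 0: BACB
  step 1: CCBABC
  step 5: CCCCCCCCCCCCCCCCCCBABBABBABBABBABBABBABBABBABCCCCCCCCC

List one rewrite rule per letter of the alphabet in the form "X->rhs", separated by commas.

  step 0 ⇒ step 1: BACB ⇒ C·C·BAB·C
    A ↦ C
    B ↦ C
    C ↦ BAB

A->C, B->C, C->BAB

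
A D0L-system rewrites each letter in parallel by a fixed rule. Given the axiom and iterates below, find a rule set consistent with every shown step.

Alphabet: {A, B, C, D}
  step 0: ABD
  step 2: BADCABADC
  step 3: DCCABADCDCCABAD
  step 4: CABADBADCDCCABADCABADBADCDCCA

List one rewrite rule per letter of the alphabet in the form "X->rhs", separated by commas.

  step 3 ⇒ step 4: DCCABADCDCCABAD ⇒ CA·BAD·BAD·C·D·C·CA·BAD·CA·BAD·BAD·C·D·C·CA
    A ↦ C
    B ↦ D
    C ↦ BAD
    D ↦ CA

A->C, B->D, C->BAD, D->CA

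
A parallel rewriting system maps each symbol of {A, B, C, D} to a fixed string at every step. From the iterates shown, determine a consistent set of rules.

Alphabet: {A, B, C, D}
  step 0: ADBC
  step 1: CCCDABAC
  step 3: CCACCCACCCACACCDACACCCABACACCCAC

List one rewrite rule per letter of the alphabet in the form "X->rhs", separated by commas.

  step 0 ⇒ step 1: ADBC ⇒ CC·CD·AB·AC
    A ↦ CC
    B ↦ AB
    C ↦ AC
    D ↦ CD

A->CC, B->AB, C->AC, D->CD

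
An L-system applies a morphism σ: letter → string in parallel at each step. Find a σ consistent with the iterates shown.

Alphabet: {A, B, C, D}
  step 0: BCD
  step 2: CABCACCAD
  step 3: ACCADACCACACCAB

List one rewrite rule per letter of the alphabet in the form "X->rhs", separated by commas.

A->C, B->AD, C->AC, D->AB

  step 2 ⇒ step 3: CABCACCAD ⇒ AC·C·AD·AC·C·AC·AC·C·AB
    A ↦ C
    B ↦ AD
    C ↦ AC
    D ↦ AB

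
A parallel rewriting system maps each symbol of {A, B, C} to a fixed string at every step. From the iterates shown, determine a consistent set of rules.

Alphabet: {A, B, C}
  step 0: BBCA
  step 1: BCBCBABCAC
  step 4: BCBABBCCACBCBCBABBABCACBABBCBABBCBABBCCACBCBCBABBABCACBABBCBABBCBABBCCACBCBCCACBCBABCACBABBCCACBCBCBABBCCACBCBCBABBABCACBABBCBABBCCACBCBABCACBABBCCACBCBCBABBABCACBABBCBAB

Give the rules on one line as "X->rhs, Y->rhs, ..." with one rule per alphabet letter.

  step 0 ⇒ step 1: BBCA ⇒ BC·BC·BAB·CAC
    A ↦ CAC
    B ↦ BC
    C ↦ BAB

A->CAC, B->BC, C->BAB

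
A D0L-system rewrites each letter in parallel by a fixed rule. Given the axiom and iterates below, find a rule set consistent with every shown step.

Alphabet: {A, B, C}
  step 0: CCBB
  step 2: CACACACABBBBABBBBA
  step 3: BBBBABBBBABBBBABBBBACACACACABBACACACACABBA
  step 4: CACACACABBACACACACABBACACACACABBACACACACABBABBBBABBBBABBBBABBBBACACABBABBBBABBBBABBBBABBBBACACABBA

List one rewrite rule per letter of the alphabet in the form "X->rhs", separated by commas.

A->BBA, B->CA, C->BB

  step 3 ⇒ step 4: BBBBABBBBABBBBABBBBACACACACABBACACACACABBA ⇒ CA·CA·CA·CA·BBA·CA·CA·CA·CA·BBA·CA·CA·CA·CA·BBA·CA·CA·CA·CA·BBA·BB·BBA·BB·BBA·BB·BBA·BB·BBA·CA·CA·BBA·BB·BBA·BB·BBA·BB·BBA·BB·BBA·CA·CA·BBA
    A ↦ BBA
    B ↦ CA
    C ↦ BB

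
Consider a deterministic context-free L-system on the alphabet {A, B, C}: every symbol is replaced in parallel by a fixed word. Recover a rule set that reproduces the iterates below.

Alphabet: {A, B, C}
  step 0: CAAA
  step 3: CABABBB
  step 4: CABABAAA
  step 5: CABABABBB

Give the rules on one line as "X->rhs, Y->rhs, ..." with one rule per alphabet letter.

A->B, B->A, C->CA

  step 4 ⇒ step 5: CABABAAA ⇒ CA·B·A·B·A·B·B·B
    A ↦ B
    B ↦ A
    C ↦ CA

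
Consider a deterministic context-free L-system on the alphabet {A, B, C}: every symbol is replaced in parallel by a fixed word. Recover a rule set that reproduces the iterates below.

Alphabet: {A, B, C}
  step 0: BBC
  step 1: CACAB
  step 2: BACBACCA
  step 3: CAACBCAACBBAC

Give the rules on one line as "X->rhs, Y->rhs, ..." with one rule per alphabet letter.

A->AC, B->CA, C->B

  step 2 ⇒ step 3: BACBACCA ⇒ CA·AC·B·CA·AC·B·B·AC
    A ↦ AC
    B ↦ CA
    C ↦ B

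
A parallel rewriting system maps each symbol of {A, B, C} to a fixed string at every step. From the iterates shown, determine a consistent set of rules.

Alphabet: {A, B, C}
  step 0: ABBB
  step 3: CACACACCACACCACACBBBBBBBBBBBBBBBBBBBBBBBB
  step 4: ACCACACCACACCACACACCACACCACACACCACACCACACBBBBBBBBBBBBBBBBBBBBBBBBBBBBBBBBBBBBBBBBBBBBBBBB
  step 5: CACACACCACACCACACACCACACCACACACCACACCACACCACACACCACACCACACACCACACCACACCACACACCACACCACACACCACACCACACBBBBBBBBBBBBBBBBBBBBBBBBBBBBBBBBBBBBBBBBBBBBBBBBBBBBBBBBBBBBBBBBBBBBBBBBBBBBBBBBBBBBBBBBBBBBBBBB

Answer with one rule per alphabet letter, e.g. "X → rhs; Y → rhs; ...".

  step 4 ⇒ step 5: ACCACACCACACCACACACCACACCACACACCACACCACACBBBBBBBBBBBBBBBBBBBBBBBBBBBBBBBBBBBBBBBBBBBBBBBB ⇒ CAC·AC·AC·CAC·AC·CAC·AC·AC·CAC·AC·CAC·AC·AC·CAC·AC·CAC·AC·CAC·AC·AC·CAC·AC·CAC·AC·AC·CAC·AC·CAC·AC·CAC·AC·AC·CAC·AC·CAC·AC·AC·CAC·AC·CAC·AC·BB·BB·BB·BB·BB·BB·BB·BB·BB·BB·BB·BB·BB·BB·BB·BB·BB·BB·BB·BB·BB·BB·BB·BB·BB·BB·BB·BB·BB·BB·BB·BB·BB·BB·BB·BB·BB·BB·BB·BB·BB·BB·BB·BB·BB·BB·BB·BB
    A ↦ CAC
    B ↦ BB
    C ↦ AC

A->CAC, B->BB, C->AC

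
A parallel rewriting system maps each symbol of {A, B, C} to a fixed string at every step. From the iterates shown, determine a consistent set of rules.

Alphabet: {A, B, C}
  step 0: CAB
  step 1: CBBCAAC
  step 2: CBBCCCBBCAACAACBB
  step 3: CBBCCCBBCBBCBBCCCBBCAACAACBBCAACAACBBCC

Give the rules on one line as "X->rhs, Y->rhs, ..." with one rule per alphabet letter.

A->CAA, B->C, C->CBB

  step 2 ⇒ step 3: CBBCCCBBCAACAACBB ⇒ CBB·C·C·CBB·CBB·CBB·C·C·CBB·CAA·CAA·CBB·CAA·CAA·CBB·C·C
    A ↦ CAA
    B ↦ C
    C ↦ CBB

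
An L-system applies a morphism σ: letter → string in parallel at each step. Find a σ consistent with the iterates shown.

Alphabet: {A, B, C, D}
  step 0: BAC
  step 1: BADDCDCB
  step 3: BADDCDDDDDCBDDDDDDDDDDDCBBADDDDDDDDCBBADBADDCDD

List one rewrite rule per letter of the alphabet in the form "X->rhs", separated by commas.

  step 0 ⇒ step 1: BAC ⇒ BAD·DC·DCB
    A ↦ DC
    B ↦ BAD
    C ↦ DCB
    D ↦ DD  (constrained at step 1)

A->DC, B->BAD, C->DCB, D->DD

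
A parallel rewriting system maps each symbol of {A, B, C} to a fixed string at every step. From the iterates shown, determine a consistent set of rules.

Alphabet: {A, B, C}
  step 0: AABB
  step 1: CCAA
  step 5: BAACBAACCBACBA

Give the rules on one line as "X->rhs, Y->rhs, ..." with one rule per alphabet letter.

  step 0 ⇒ step 1: AABB ⇒ C·C·A·A
    A ↦ C
    B ↦ A
    C ↦ BA  (constrained at step 1)

A->C, B->A, C->BA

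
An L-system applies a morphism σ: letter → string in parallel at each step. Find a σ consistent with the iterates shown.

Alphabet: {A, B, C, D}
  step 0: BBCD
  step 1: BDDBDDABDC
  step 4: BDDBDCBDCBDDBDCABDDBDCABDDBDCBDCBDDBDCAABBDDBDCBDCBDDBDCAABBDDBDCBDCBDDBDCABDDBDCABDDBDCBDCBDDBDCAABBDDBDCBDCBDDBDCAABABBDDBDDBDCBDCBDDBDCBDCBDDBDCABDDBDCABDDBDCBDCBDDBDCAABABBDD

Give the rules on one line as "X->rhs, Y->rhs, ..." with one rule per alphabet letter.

A->AB, B->BDD, C->A, D->BDC

  step 0 ⇒ step 1: BBCD ⇒ BDD·BDD·A·BDC
    B ↦ BDD
    C ↦ A
    D ↦ BDC
    A ↦ AB  (constrained at step 1)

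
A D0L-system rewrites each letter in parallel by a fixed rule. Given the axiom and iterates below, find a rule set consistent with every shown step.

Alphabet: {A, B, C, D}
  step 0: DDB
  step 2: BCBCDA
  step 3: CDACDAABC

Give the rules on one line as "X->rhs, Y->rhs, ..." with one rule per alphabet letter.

A->BC, B->C, C->DA, D->A

  step 2 ⇒ step 3: BCBCDA ⇒ C·DA·C·DA·A·BC
    A ↦ BC
    B ↦ C
    C ↦ DA
    D ↦ A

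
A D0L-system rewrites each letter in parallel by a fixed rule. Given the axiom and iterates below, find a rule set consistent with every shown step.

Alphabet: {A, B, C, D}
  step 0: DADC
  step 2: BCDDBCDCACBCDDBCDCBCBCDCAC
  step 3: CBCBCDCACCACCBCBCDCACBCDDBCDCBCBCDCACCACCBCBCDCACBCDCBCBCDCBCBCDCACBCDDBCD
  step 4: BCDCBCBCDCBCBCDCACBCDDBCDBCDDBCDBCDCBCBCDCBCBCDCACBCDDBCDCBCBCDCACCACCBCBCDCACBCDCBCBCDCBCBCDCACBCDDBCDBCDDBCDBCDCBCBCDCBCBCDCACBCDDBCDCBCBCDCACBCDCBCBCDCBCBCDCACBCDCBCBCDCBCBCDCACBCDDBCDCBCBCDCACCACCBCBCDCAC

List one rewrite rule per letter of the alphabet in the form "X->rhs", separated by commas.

  step 3 ⇒ step 4: CBCBCDCACCACCBCBCDCACBCDDBCDCBCBCDCACCACCBCBCDCACBCDCBCBCDCBCBCDCACBCDDBCD ⇒ BCD·CBC·BCD·CBC·BCD·CAC·BCD·D·BCD·BCD·D·BCD·BCD·CBC·BCD·CBC·BCD·CAC·BCD·D·BCD·CBC·BCD·CAC·CAC·CBC·BCD·CAC·BCD·CBC·BCD·CBC·BCD·CAC·BCD·D·BCD·BCD·D·BCD·BCD·CBC·BCD·CBC·BCD·CAC·BCD·D·BCD·CBC·BCD·CAC·BCD·CBC·BCD·CBC·BCD·CAC·BCD·CBC·BCD·CBC·BCD·CAC·BCD·D·BCD·CBC·BCD·CAC·CAC·CBC·BCD·CAC
    A ↦ D
    B ↦ CBC
    C ↦ BCD
    D ↦ CAC

A->D, B->CBC, C->BCD, D->CAC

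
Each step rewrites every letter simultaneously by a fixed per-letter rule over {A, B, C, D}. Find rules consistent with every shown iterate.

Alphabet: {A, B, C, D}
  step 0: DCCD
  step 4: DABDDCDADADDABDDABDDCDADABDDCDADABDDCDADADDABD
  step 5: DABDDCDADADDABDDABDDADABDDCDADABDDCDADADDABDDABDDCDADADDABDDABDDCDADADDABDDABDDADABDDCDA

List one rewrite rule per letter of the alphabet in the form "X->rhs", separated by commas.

  step 4 ⇒ step 5: DABDDCDADADDABDDABDDCDADABDDCDADABDDCDADADDABD ⇒ DA·BD·DC·DA·DA·D·DA·BD·DA·BD·DA·DA·BD·DC·DA·DA·BD·DC·DA·DA·D·DA·BD·DA·BD·DC·DA·DA·D·DA·BD·DA·BD·DC·DA·DA·D·DA·BD·DA·BD·DA·DA·BD·DC·DA
    A ↦ BD
    B ↦ DC
    C ↦ D
    D ↦ DA

A->BD, B->DC, C->D, D->DA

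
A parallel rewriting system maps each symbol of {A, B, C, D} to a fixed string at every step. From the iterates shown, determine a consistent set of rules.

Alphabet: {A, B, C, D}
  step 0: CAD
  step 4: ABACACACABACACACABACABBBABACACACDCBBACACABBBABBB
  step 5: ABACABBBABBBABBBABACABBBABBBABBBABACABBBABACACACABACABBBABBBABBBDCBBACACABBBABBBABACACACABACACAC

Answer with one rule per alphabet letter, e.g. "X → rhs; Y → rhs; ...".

A->AB, B->AC, C->BB, D->DC

  step 4 ⇒ step 5: ABACACACABACACACABACABBBABACACACDCBBACACABBBABBB ⇒ AB·AC·AB·BB·AB·BB·AB·BB·AB·AC·AB·BB·AB·BB·AB·BB·AB·AC·AB·BB·AB·AC·AC·AC·AB·AC·AB·BB·AB·BB·AB·BB·DC·BB·AC·AC·AB·BB·AB·BB·AB·AC·AC·AC·AB·AC·AC·AC
    A ↦ AB
    B ↦ AC
    C ↦ BB
    D ↦ DC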